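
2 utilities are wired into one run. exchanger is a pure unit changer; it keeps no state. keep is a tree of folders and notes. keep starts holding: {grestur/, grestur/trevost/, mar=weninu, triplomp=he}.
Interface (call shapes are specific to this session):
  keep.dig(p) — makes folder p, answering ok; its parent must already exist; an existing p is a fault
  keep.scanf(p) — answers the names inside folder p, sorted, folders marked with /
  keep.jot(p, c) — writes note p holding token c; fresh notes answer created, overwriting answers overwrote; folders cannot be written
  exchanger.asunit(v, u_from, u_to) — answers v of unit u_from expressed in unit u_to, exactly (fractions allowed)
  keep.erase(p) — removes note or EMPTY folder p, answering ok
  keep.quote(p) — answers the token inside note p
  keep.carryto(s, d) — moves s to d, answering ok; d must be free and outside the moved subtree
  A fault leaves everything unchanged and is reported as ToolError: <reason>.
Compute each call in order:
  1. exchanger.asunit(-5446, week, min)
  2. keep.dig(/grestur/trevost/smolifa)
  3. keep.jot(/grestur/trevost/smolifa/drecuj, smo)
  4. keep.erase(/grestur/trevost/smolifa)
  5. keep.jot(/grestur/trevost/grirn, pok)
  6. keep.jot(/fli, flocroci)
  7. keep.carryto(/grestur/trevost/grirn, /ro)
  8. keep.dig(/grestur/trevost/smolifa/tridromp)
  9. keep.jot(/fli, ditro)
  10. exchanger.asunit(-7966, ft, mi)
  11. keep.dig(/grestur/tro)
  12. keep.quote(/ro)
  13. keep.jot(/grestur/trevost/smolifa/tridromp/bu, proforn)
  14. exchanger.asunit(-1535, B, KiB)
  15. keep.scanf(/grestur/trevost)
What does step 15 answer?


Answer: [smolifa/]

Derivation:
·→ asunit(v='-5446', u_from='week', u_to='min')
·← -54895680
·→ dig(p='/grestur/trevost/smolifa')
·← ok
·→ jot(p='/grestur/trevost/smolifa/drecuj', c='smo')
·← created
·→ erase(p='/grestur/trevost/smolifa')
·← ToolError: not empty
·→ jot(p='/grestur/trevost/grirn', c='pok')
·← created
·→ jot(p='/fli', c='flocroci')
·← created
·→ carryto(s='/grestur/trevost/grirn', d='/ro')
·← ok
·→ dig(p='/grestur/trevost/smolifa/tridromp')
·← ok
·→ jot(p='/fli', c='ditro')
·← overwrote
·→ asunit(v='-7966', u_from='ft', u_to='mi')
·← -3983/2640
·→ dig(p='/grestur/tro')
·← ok
·→ quote(p='/ro')
·← pok
·→ jot(p='/grestur/trevost/smolifa/tridromp/bu', c='proforn')
·← created
·→ asunit(v='-1535', u_from='B', u_to='KiB')
·← -1535/1024
·→ scanf(p='/grestur/trevost')
·← [smolifa/]


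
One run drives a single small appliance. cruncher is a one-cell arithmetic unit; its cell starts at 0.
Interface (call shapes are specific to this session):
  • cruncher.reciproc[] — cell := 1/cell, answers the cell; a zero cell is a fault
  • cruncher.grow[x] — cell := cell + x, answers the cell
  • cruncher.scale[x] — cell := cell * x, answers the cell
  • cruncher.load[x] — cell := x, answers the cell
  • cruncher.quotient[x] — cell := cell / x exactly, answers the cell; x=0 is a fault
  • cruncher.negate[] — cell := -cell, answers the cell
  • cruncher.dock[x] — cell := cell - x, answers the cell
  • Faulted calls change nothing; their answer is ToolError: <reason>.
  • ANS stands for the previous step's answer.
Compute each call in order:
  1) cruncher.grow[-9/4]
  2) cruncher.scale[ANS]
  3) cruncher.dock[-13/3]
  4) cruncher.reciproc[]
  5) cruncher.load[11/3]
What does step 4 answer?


$ cruncher.grow x: -9/4
:: -9/4
$ cruncher.scale x: ANS
:: 81/16
$ cruncher.dock x: -13/3
:: 451/48
$ cruncher.reciproc
:: 48/451
$ cruncher.load x: 11/3
:: 11/3

Answer: 48/451


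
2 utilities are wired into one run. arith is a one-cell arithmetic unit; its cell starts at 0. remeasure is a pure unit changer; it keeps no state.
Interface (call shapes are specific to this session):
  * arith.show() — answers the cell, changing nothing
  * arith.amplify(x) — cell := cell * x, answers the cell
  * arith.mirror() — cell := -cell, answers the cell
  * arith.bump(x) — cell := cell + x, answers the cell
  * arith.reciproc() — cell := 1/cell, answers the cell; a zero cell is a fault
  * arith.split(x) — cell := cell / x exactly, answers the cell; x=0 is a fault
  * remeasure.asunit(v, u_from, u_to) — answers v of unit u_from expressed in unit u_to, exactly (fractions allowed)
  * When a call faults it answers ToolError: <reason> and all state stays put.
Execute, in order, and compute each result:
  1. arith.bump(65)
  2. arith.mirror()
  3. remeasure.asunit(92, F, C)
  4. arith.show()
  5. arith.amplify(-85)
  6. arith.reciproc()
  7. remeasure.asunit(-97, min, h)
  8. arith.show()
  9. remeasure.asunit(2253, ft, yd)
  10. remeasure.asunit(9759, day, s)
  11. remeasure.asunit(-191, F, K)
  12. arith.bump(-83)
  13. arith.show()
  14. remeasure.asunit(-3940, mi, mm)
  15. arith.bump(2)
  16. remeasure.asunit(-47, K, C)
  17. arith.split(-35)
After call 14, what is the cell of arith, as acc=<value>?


-- 1. arith.bump(x: 65) == 65
-- 2. arith.mirror() == -65
-- 3. remeasure.asunit(v: 92, u_from: F, u_to: C) == 100/3
-- 4. arith.show() == -65
-- 5. arith.amplify(x: -85) == 5525
-- 6. arith.reciproc() == 1/5525
-- 7. remeasure.asunit(v: -97, u_from: min, u_to: h) == -97/60
-- 8. arith.show() == 1/5525
-- 9. remeasure.asunit(v: 2253, u_from: ft, u_to: yd) == 751
-- 10. remeasure.asunit(v: 9759, u_from: day, u_to: s) == 843177600
-- 11. remeasure.asunit(v: -191, u_from: F, u_to: K) == 26867/180
-- 12. arith.bump(x: -83) == -458574/5525
-- 13. arith.show() == -458574/5525
-- 14. remeasure.asunit(v: -3940, u_from: mi, u_to: mm) == -6340815360
-- 15. arith.bump(x: 2) == -447524/5525
-- 16. remeasure.asunit(v: -47, u_from: K, u_to: C) == -6403/20
-- 17. arith.split(x: -35) == 63932/27625

Answer: acc=-458574/5525


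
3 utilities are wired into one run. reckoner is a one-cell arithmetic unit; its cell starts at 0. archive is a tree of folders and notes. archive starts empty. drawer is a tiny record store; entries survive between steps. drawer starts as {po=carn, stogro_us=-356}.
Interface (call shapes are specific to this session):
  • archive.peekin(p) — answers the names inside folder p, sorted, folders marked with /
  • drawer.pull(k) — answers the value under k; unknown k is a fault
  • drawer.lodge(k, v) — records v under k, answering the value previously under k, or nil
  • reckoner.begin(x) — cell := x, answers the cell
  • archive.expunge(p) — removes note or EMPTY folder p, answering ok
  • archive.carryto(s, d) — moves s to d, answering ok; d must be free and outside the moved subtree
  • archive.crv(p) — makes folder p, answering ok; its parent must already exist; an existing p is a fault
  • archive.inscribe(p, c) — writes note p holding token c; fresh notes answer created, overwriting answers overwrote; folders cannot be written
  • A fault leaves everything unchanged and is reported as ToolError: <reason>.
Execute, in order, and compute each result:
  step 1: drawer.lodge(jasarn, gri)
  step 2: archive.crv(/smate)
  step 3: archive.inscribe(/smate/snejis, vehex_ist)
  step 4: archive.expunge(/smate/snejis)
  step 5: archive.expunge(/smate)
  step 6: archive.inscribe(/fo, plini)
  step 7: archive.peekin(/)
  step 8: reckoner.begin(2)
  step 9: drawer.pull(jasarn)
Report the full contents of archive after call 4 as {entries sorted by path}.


Answer: {smate/}

Derivation:
-- 1. drawer.lodge(k: jasarn, v: gri) => nil
-- 2. archive.crv(p: /smate) => ok
-- 3. archive.inscribe(p: /smate/snejis, c: vehex_ist) => created
-- 4. archive.expunge(p: /smate/snejis) => ok
-- 5. archive.expunge(p: /smate) => ok
-- 6. archive.inscribe(p: /fo, c: plini) => created
-- 7. archive.peekin(p: /) => [fo]
-- 8. reckoner.begin(x: 2) => 2
-- 9. drawer.pull(k: jasarn) => gri


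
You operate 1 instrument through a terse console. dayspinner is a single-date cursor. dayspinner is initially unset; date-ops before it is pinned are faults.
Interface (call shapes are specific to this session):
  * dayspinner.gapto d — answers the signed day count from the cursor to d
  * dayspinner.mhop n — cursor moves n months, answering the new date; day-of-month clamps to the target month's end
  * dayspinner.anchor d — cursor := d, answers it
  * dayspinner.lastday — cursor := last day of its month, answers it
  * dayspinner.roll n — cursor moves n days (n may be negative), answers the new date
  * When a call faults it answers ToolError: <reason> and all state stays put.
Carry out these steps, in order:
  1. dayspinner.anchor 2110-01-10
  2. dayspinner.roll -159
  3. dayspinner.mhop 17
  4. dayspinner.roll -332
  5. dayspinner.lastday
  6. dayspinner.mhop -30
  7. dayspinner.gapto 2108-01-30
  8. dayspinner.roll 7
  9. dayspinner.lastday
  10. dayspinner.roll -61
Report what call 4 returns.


% anchor d→2110-01-10
:: 2110-01-10
% roll n→-159
:: 2109-08-04
% mhop n→17
:: 2111-01-04
% roll n→-332
:: 2110-02-06
% lastday
:: 2110-02-28
% mhop n→-30
:: 2107-08-28
% gapto d→2108-01-30
:: 155
% roll n→7
:: 2107-09-04
% lastday
:: 2107-09-30
% roll n→-61
:: 2107-07-31

Answer: 2110-02-06


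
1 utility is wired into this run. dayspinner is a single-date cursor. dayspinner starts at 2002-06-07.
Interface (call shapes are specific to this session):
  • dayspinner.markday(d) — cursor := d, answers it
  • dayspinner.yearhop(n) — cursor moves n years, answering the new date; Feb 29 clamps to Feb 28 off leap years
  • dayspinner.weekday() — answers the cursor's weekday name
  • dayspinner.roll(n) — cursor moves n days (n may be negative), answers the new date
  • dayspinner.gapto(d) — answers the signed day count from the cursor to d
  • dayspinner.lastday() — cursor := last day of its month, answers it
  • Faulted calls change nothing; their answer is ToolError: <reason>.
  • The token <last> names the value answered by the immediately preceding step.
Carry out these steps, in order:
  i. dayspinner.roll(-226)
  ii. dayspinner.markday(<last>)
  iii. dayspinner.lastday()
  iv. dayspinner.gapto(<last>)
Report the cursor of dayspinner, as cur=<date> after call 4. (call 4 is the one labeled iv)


[in] dayspinner.roll n→-226
  2001-10-24
[in] dayspinner.markday d→<last>
  2001-10-24
[in] dayspinner.lastday
  2001-10-31
[in] dayspinner.gapto d→<last>
  0

Answer: cur=2001-10-31


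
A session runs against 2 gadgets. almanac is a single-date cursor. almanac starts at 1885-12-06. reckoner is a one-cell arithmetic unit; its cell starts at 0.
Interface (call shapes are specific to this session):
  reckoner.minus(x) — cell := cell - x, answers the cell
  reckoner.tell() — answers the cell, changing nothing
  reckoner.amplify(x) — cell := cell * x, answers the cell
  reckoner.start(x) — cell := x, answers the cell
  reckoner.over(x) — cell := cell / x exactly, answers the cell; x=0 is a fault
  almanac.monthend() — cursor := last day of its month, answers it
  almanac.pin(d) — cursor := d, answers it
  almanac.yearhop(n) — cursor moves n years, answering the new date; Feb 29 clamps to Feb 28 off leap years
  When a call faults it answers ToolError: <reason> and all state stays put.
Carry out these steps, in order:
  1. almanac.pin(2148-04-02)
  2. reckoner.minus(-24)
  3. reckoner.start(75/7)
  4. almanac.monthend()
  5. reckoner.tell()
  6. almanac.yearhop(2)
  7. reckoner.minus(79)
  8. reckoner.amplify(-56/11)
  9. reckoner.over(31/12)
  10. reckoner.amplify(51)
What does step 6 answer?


~$ pin d: 2148-04-02
  2148-04-02
~$ minus x: -24
  24
~$ start x: 75/7
  75/7
~$ monthend
  2148-04-30
~$ tell
  75/7
~$ yearhop n: 2
  2150-04-30
~$ minus x: 79
  -478/7
~$ amplify x: -56/11
  3824/11
~$ over x: 31/12
  45888/341
~$ amplify x: 51
  2340288/341

Answer: 2150-04-30


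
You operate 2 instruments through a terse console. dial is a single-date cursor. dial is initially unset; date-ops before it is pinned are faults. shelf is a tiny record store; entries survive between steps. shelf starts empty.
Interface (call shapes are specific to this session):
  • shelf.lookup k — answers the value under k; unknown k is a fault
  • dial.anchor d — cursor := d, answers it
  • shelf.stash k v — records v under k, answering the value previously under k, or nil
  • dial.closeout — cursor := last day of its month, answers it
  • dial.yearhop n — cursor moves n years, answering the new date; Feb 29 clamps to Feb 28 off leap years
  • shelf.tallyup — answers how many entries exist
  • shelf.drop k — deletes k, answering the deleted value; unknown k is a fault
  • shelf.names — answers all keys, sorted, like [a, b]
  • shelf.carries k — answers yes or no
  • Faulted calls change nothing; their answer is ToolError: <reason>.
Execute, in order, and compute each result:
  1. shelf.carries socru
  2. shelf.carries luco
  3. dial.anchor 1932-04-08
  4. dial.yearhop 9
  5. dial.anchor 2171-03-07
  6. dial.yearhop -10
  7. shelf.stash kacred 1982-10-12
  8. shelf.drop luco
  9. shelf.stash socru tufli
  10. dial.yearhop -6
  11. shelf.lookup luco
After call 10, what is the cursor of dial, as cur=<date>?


Now I run shelf.carries using k='socru', — result: no.
I call shelf.carries using k='luco', which returns no.
Using dial.anchor using d='1932-04-08', → 1932-04-08.
Calling dial.yearhop using n='9', which returns 1941-04-08.
I call dial.anchor using d='2171-03-07', → 2171-03-07.
Then dial.yearhop using n='-10', giving 2161-03-07.
Calling shelf.stash using k='kacred', v='1982-10-12', and observe nil.
Then shelf.drop using k='luco', yielding ToolError: no such key luco.
I run shelf.stash using k='socru', v='tufli', yielding nil.
I invoke dial.yearhop using n='-6', and observe 2155-03-07.
Calling shelf.lookup using k='luco', and get ToolError: no such key luco.

Answer: cur=2155-03-07


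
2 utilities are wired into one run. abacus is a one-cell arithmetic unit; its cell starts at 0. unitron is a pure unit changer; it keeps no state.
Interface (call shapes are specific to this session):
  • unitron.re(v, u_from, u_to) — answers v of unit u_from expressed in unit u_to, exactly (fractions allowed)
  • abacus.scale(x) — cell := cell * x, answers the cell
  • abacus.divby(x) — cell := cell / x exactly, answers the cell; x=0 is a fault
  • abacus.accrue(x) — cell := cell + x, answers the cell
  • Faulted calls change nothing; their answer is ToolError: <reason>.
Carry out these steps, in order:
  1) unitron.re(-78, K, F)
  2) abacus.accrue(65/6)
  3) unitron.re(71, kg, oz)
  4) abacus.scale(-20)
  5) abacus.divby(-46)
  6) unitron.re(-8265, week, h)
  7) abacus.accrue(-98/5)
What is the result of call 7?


==> unitron.re(v=-78, u_from=K, u_to=F)
<== -60007/100
==> abacus.accrue(x=65/6)
<== 65/6
==> unitron.re(v=71, u_from=kg, u_to=oz)
<== 113600000000/45359237
==> abacus.scale(x=-20)
<== -650/3
==> abacus.divby(x=-46)
<== 325/69
==> unitron.re(v=-8265, u_from=week, u_to=h)
<== -1388520
==> abacus.accrue(x=-98/5)
<== -5137/345

Answer: -5137/345


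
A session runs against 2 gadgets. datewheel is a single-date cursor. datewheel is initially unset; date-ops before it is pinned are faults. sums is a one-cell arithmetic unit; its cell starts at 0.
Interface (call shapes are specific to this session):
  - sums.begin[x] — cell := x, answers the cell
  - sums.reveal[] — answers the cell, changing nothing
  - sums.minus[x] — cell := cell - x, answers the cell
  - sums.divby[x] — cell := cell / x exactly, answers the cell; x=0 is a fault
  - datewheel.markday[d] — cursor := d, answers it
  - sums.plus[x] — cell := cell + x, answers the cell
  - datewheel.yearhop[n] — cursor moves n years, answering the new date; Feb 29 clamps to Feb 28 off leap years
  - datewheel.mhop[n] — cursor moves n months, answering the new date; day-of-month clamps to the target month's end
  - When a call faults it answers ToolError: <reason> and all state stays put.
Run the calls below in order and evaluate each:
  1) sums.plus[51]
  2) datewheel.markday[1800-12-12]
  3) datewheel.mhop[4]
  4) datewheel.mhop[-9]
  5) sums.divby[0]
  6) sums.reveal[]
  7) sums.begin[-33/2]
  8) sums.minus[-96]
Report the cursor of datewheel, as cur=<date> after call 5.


Answer: cur=1800-07-12

Derivation:
~$ sums.plus x='51'
= 51
~$ datewheel.markday d='1800-12-12'
= 1800-12-12
~$ datewheel.mhop n='4'
= 1801-04-12
~$ datewheel.mhop n='-9'
= 1800-07-12
~$ sums.divby x='0'
= ToolError: division by zero
~$ sums.reveal
= 51
~$ sums.begin x='-33/2'
= -33/2
~$ sums.minus x='-96'
= 159/2


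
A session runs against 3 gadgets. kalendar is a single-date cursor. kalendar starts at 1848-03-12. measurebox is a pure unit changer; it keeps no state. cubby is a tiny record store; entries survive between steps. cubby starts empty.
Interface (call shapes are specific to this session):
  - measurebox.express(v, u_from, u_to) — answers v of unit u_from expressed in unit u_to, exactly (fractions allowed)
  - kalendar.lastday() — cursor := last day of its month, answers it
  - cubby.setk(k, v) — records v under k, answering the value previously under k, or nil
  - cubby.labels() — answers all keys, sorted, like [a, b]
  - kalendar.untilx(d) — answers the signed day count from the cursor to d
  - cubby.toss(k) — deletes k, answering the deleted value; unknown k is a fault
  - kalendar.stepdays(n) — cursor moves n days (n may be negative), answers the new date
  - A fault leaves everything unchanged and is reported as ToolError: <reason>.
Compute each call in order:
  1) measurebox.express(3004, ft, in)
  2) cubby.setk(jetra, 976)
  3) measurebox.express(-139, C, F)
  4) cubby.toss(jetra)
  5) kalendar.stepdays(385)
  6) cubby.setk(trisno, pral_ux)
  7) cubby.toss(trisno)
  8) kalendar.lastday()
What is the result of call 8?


~$ measurebox.express 3004 ft in
  36048
~$ cubby.setk jetra 976
  nil
~$ measurebox.express -139 C F
  -1091/5
~$ cubby.toss jetra
  976
~$ kalendar.stepdays 385
  1849-04-01
~$ cubby.setk trisno pral_ux
  nil
~$ cubby.toss trisno
  pral_ux
~$ kalendar.lastday
  1849-04-30

Answer: 1849-04-30


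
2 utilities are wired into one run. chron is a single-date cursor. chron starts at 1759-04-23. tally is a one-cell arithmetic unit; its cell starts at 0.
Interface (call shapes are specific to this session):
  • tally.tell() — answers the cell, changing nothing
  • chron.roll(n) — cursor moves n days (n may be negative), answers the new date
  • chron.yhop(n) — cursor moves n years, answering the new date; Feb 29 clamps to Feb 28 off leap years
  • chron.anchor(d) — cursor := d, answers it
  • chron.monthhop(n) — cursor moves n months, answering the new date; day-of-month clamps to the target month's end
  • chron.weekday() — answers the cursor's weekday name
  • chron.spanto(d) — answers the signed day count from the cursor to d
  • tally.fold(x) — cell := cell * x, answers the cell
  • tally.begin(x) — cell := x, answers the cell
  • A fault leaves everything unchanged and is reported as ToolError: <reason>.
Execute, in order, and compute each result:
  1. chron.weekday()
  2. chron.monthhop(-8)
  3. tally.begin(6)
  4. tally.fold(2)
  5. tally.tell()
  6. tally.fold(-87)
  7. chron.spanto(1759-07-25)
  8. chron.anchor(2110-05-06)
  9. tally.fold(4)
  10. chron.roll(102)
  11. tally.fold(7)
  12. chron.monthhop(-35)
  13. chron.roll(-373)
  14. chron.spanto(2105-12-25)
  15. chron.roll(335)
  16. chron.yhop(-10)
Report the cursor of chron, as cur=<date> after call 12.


CALL chron.weekday[]
RET  Monday
CALL chron.monthhop[n='-8']
RET  1758-08-23
CALL tally.begin[x='6']
RET  6
CALL tally.fold[x='2']
RET  12
CALL tally.tell[]
RET  12
CALL tally.fold[x='-87']
RET  -1044
CALL chron.spanto[d='1759-07-25']
RET  336
CALL chron.anchor[d='2110-05-06']
RET  2110-05-06
CALL tally.fold[x='4']
RET  -4176
CALL chron.roll[n='102']
RET  2110-08-16
CALL tally.fold[x='7']
RET  -29232
CALL chron.monthhop[n='-35']
RET  2107-09-16
CALL chron.roll[n='-373']
RET  2106-09-08
CALL chron.spanto[d='2105-12-25']
RET  -257
CALL chron.roll[n='335']
RET  2107-08-09
CALL chron.yhop[n='-10']
RET  2097-08-09

Answer: cur=2107-09-16


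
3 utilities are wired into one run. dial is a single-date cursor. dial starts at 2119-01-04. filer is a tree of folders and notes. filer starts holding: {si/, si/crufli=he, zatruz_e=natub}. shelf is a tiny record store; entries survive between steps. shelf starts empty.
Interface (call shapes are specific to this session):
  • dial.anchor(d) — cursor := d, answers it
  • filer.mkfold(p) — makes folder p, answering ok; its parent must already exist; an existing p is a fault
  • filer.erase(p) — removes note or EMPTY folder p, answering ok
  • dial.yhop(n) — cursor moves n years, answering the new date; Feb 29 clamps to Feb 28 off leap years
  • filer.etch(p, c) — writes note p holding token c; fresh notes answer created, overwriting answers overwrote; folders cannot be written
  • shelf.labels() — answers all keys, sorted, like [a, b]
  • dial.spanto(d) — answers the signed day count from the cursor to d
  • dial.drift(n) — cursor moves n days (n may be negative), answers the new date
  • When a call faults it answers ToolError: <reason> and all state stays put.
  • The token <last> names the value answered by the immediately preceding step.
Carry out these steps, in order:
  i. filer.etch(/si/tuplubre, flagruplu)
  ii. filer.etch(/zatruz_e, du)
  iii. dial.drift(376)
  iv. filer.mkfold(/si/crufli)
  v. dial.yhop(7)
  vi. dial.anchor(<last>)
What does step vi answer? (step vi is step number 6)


>> filer.etch(p: /si/tuplubre, c: flagruplu)
<< created
>> filer.etch(p: /zatruz_e, c: du)
<< overwrote
>> dial.drift(n: 376)
<< 2120-01-15
>> filer.mkfold(p: /si/crufli)
<< ToolError: exists
>> dial.yhop(n: 7)
<< 2127-01-15
>> dial.anchor(d: <last>)
<< 2127-01-15

Answer: 2127-01-15


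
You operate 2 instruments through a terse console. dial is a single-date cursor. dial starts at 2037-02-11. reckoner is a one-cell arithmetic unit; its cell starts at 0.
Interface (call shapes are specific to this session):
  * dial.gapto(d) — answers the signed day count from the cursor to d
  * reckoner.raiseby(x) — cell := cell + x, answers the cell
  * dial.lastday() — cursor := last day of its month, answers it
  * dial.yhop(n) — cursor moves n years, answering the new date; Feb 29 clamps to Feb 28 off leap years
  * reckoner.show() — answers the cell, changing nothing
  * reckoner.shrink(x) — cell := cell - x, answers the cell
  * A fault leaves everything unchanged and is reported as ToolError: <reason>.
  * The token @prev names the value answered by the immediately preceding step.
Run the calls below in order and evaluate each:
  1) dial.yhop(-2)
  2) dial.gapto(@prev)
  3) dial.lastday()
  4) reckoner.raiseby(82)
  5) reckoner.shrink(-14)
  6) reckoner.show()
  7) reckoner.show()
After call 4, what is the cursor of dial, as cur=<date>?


% 1. dial.yhop(n='-2') ~> 2035-02-11
% 2. dial.gapto(d='@prev') ~> 0
% 3. dial.lastday() ~> 2035-02-28
% 4. reckoner.raiseby(x='82') ~> 82
% 5. reckoner.shrink(x='-14') ~> 96
% 6. reckoner.show() ~> 96
% 7. reckoner.show() ~> 96

Answer: cur=2035-02-28


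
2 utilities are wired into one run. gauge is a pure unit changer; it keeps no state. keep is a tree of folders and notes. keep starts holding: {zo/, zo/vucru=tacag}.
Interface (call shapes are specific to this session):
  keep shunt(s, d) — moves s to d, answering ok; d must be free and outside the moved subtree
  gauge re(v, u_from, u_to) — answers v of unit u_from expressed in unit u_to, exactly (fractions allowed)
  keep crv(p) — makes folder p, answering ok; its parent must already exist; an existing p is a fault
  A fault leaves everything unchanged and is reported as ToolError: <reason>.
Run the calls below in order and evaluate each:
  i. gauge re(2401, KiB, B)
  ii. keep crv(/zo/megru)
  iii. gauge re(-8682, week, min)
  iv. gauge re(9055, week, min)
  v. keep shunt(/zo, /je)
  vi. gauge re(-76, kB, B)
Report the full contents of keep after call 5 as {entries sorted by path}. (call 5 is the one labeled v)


>>> gauge re v='2401' u_from='KiB' u_to='B'
= 2458624
>>> keep crv p='/zo/megru'
= ok
>>> gauge re v='-8682' u_from='week' u_to='min'
= -87514560
>>> gauge re v='9055' u_from='week' u_to='min'
= 91274400
>>> keep shunt s='/zo' d='/je'
= ok
>>> gauge re v='-76' u_from='kB' u_to='B'
= -76000

Answer: {je/, je/megru/, je/vucru=tacag}


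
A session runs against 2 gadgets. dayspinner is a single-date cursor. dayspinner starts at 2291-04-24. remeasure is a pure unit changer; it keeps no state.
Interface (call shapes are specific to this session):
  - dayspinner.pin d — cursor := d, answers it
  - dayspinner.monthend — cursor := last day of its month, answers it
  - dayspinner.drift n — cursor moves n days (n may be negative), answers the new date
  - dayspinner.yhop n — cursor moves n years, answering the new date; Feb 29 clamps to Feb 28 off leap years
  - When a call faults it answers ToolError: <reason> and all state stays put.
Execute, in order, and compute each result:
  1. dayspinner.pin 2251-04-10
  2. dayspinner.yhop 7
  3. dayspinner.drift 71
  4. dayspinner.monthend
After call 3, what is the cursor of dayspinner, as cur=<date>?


Answer: cur=2258-06-20

Derivation:
Act: dayspinner.pin[d=2251-04-10]
Obs: 2251-04-10
Act: dayspinner.yhop[n=7]
Obs: 2258-04-10
Act: dayspinner.drift[n=71]
Obs: 2258-06-20
Act: dayspinner.monthend[]
Obs: 2258-06-30


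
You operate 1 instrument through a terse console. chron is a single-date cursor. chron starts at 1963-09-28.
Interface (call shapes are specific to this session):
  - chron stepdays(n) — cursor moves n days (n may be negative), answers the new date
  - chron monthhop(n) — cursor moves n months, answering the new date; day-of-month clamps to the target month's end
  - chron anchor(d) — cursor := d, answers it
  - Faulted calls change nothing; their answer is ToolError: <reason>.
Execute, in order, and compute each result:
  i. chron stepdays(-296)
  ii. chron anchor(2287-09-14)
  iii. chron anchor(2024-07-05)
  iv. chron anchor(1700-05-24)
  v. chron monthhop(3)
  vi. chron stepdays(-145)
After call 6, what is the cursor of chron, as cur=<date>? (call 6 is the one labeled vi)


Using chron stepdays passing n='-296', — result: 1962-12-06.
I try chron anchor passing d='2287-09-14', giving 2287-09-14.
Invoking chron anchor passing d='2024-07-05': 2024-07-05.
Now I run chron anchor passing d='1700-05-24', which returns 1700-05-24.
Invoking chron monthhop passing n='3', which returns 1700-08-24.
Invoking chron stepdays passing n='-145', and see 1700-04-01.

Answer: cur=1700-04-01


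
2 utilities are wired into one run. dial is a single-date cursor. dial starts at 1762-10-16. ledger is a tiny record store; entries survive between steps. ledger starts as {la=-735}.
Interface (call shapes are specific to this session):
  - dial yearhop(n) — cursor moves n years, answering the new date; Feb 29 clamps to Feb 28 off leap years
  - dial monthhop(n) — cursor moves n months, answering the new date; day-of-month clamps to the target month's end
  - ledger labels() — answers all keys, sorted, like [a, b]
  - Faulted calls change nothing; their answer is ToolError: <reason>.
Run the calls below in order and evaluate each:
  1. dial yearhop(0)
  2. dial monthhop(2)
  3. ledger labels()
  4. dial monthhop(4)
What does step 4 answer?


$ dial yearhop 0
[out] 1762-10-16
$ dial monthhop 2
[out] 1762-12-16
$ ledger labels
[out] [la]
$ dial monthhop 4
[out] 1763-04-16

Answer: 1763-04-16


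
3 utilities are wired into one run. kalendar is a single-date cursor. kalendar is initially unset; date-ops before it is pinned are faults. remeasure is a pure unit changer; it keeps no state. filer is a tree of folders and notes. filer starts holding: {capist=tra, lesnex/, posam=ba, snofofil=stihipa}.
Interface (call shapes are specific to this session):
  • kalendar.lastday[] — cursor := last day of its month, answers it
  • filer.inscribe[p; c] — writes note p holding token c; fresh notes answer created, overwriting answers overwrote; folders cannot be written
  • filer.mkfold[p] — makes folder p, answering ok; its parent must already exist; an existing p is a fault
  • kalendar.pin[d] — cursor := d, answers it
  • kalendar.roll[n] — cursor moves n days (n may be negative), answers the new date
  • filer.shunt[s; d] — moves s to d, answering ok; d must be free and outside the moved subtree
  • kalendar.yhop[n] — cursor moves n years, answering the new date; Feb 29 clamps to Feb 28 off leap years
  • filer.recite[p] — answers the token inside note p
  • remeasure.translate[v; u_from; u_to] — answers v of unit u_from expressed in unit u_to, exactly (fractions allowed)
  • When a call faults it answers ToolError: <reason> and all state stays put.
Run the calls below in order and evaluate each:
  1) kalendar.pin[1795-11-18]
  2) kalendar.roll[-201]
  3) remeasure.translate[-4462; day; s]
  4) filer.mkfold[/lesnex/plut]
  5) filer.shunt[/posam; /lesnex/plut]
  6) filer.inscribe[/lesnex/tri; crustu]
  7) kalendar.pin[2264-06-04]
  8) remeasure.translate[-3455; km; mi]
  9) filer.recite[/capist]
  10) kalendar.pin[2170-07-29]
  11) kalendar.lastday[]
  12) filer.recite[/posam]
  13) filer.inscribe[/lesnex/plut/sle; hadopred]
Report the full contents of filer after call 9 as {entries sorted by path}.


Answer: {capist=tra, lesnex/, lesnex/plut/, lesnex/tri=crustu, posam=ba, snofofil=stihipa}

Derivation:
$ kalendar.pin d→1795-11-18
:: 1795-11-18
$ kalendar.roll n→-201
:: 1795-05-01
$ remeasure.translate v→-4462 u_from→day u_to→s
:: -385516800
$ filer.mkfold p→/lesnex/plut
:: ok
$ filer.shunt s→/posam d→/lesnex/plut
:: ToolError: exists
$ filer.inscribe p→/lesnex/tri c→crustu
:: created
$ kalendar.pin d→2264-06-04
:: 2264-06-04
$ remeasure.translate v→-3455 u_from→km u_to→mi
:: -53984375/25146
$ filer.recite p→/capist
:: tra
$ kalendar.pin d→2170-07-29
:: 2170-07-29
$ kalendar.lastday
:: 2170-07-31
$ filer.recite p→/posam
:: ba
$ filer.inscribe p→/lesnex/plut/sle c→hadopred
:: created


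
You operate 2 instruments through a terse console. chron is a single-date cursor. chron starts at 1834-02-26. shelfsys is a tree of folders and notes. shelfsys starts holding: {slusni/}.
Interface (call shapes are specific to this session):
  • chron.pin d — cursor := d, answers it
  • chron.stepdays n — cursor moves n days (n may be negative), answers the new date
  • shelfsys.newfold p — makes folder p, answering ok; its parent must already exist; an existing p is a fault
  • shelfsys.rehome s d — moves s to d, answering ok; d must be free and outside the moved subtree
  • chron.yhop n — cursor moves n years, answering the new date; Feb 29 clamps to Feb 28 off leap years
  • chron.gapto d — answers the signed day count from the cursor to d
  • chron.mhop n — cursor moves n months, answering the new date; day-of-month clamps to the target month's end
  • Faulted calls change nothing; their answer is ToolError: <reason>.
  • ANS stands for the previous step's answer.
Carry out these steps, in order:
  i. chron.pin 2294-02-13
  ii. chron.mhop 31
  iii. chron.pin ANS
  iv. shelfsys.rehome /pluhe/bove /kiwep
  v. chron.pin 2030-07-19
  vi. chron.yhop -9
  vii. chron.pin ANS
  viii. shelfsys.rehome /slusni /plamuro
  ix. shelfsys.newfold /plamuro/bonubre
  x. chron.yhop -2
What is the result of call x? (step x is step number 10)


Answer: 2019-07-19

Derivation:
-> pin(d='2294-02-13')
<- 2294-02-13
-> mhop(n='31')
<- 2296-09-13
-> pin(d='ANS')
<- 2296-09-13
-> rehome(s='/pluhe/bove', d='/kiwep')
<- ToolError: not found
-> pin(d='2030-07-19')
<- 2030-07-19
-> yhop(n='-9')
<- 2021-07-19
-> pin(d='ANS')
<- 2021-07-19
-> rehome(s='/slusni', d='/plamuro')
<- ok
-> newfold(p='/plamuro/bonubre')
<- ok
-> yhop(n='-2')
<- 2019-07-19


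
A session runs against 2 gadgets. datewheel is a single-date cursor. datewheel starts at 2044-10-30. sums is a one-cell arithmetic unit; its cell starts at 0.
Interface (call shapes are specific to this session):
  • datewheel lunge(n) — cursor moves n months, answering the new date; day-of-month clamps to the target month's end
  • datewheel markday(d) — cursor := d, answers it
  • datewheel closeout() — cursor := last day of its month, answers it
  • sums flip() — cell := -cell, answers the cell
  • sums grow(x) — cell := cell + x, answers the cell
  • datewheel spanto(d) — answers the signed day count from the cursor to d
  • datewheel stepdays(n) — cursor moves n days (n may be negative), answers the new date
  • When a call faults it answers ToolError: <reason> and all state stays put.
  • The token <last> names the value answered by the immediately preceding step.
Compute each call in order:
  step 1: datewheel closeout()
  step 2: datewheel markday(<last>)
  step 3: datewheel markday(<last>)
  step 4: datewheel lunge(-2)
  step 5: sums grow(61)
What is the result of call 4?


Answer: 2044-08-31

Derivation:
% 1. datewheel closeout() == 2044-10-31
% 2. datewheel markday(d=<last>) == 2044-10-31
% 3. datewheel markday(d=<last>) == 2044-10-31
% 4. datewheel lunge(n=-2) == 2044-08-31
% 5. sums grow(x=61) == 61


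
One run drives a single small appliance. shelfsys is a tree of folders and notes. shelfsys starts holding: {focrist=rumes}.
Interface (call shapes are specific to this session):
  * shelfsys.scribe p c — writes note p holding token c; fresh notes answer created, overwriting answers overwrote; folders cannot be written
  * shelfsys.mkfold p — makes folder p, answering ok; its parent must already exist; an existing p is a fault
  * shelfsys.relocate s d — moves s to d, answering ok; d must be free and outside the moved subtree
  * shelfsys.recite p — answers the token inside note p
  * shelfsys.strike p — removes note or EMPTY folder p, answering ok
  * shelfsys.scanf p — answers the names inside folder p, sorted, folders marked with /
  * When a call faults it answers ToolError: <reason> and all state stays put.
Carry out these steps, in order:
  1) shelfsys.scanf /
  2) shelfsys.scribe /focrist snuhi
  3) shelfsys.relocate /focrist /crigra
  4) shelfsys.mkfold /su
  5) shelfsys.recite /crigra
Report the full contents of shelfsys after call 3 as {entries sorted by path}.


Answer: {crigra=snuhi}

Derivation:
% scanf p: /
= [focrist]
% scribe p: /focrist c: snuhi
= overwrote
% relocate s: /focrist d: /crigra
= ok
% mkfold p: /su
= ok
% recite p: /crigra
= snuhi


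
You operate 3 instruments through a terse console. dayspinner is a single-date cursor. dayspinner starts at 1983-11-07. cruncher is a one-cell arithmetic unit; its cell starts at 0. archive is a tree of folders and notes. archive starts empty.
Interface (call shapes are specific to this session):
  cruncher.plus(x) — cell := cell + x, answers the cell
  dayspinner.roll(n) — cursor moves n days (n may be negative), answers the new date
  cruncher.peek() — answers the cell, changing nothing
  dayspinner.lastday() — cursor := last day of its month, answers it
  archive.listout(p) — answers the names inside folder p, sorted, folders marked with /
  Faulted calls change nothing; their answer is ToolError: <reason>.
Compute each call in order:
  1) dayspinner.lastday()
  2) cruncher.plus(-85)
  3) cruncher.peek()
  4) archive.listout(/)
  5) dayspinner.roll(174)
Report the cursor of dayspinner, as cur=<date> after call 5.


Answer: cur=1984-05-22

Derivation:
>> dayspinner.lastday()
<< 1983-11-30
>> cruncher.plus(x→-85)
<< -85
>> cruncher.peek()
<< -85
>> archive.listout(p→/)
<< []
>> dayspinner.roll(n→174)
<< 1984-05-22


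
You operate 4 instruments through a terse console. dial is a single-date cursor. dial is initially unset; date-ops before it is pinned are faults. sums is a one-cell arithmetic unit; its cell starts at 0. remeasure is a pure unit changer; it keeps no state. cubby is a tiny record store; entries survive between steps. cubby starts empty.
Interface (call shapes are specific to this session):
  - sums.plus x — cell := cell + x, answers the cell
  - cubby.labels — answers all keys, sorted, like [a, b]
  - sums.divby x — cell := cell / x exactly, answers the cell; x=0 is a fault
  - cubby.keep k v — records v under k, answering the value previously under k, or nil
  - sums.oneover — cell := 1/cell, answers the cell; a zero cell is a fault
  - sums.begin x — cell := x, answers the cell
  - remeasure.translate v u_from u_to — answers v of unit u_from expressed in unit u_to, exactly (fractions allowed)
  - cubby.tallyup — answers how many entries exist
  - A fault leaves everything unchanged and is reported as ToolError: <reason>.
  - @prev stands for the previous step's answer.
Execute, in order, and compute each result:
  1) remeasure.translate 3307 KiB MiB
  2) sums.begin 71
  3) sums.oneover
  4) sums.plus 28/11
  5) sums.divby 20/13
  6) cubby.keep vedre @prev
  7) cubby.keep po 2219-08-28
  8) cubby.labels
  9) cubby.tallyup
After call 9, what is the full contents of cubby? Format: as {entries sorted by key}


-> translate(3307, KiB, MiB)
<- 3307/1024
-> begin(71)
<- 71
-> oneover()
<- 1/71
-> plus(28/11)
<- 1999/781
-> divby(20/13)
<- 25987/15620
-> keep(vedre, @prev)
<- nil
-> keep(po, 2219-08-28)
<- nil
-> labels()
<- [po, vedre]
-> tallyup()
<- 2

Answer: {po=2219-08-28, vedre=25987/15620}


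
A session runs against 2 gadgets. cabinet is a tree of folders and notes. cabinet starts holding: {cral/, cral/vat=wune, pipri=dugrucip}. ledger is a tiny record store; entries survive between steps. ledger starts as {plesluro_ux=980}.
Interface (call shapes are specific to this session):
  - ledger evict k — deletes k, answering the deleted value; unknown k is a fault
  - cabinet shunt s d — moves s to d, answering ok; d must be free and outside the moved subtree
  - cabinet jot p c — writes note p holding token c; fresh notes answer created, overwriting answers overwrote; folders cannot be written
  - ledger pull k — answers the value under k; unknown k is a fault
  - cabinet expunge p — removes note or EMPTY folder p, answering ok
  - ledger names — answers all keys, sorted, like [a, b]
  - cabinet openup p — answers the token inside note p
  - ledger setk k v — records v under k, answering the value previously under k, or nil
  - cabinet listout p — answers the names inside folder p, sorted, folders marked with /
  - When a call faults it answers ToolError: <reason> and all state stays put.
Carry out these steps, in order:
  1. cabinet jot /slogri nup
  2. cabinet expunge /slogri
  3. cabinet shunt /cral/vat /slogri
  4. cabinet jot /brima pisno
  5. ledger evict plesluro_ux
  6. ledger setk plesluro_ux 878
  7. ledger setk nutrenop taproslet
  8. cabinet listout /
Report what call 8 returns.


Next I call cabinet jot(p: /slogri, c: nup), which returns created.
Then cabinet expunge(p: /slogri), and observe ok.
Calling cabinet shunt(s: /cral/vat, d: /slogri), and see ok.
Now I run cabinet jot(p: /brima, c: pisno), giving created.
I invoke ledger evict(k: plesluro_ux), giving 980.
Calling ledger setk(k: plesluro_ux, v: 878): nil.
Next I call ledger setk(k: nutrenop, v: taproslet), giving nil.
I run cabinet listout(p: /), and see [brima, cral/, pipri, slogri].

Answer: [brima, cral/, pipri, slogri]


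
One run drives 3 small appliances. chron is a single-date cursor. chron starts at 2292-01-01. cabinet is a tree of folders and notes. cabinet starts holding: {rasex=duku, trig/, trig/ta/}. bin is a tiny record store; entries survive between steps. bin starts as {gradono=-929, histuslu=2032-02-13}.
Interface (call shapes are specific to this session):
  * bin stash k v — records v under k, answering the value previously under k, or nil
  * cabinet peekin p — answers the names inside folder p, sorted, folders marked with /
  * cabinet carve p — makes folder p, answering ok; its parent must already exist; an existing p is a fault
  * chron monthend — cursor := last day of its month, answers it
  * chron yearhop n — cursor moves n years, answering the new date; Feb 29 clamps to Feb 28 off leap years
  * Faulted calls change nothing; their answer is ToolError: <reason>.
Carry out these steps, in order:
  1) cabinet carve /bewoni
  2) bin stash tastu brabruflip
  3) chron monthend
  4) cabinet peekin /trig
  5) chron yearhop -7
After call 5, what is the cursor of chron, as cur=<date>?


# cabinet carve(p=/bewoni) == ok
# bin stash(k=tastu, v=brabruflip) == nil
# chron monthend() == 2292-01-31
# cabinet peekin(p=/trig) == [ta/]
# chron yearhop(n=-7) == 2285-01-31

Answer: cur=2285-01-31
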